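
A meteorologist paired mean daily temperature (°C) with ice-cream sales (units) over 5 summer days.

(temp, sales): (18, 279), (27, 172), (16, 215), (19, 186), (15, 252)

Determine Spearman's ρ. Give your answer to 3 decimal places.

Rank temp: 3, 5, 2, 4, 1
Rank sales: 5, 1, 3, 2, 4
d = rank(temp) − rank(sales): -2, 4, -1, 2, -3; Σd² = 34
ρ = 1 − 6Σd² / [n(n²−1)] = 1 − 6×34 / (5×24) = 1 − 204/120 ≈ -0.700

-0.700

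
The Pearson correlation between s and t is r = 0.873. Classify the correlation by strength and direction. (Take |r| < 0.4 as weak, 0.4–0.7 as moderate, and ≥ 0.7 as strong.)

strong positive

r = 0.873 > 0 so the relationship is positive.
|r| = 0.873, which falls in the strong range.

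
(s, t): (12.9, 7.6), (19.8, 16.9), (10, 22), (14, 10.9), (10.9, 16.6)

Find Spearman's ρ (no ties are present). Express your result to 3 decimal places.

Rank s: 3, 5, 1, 4, 2
Rank t: 1, 4, 5, 2, 3
d = rank(s) − rank(t): 2, 1, -4, 2, -1; Σd² = 26
ρ = 1 − 6Σd² / [n(n²−1)] = 1 − 6×26 / (5×24) = 1 − 156/120 ≈ -0.300

-0.300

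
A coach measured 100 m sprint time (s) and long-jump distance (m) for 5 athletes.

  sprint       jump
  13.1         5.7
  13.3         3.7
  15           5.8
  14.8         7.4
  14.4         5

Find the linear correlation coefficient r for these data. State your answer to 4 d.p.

n = 5, Σx = 70.6, Σy = 27.6, Σx² = 999.9, Σy² = 159.58, Σxy = 392.4
nΣxy − ΣxΣy = 1962 − 1948.56 = 13.44
nΣx² − (Σx)² = 4999.5 − 4984.36 = 15.14; nΣy² − (Σy)² = 797.9 − 761.76 = 36.14
r = 13.44 / √(15.14 × 36.14) = 13.44 / 23.3914 ≈ 0.5746

0.5746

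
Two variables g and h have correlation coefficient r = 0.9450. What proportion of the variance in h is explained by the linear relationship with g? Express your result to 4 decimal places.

r² = (0.9450)² = 0.8930

0.8930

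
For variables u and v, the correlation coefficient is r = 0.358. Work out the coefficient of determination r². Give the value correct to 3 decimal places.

r² = (0.358)² = 0.128

0.128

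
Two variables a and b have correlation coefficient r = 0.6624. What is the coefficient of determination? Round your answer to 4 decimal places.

r² = (0.6624)² = 0.4388

0.4388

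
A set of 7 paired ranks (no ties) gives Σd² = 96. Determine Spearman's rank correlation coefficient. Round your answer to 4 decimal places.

ρ = 1 − 6Σd² / [n(n²−1)] = 1 − 6×96 / (7×48)
  = 1 − 576/336 = 1 − 1.71429 ≈ -0.7143

-0.7143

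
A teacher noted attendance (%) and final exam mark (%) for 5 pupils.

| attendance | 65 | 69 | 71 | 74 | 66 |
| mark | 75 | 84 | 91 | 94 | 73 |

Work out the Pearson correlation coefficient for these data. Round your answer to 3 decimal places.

n = 5, Σx = 345, Σy = 417, Σx² = 23859, Σy² = 35127, Σxy = 28906
nΣxy − ΣxΣy = 144530 − 143865 = 665
nΣx² − (Σx)² = 119295 − 119025 = 270; nΣy² − (Σy)² = 175635 − 173889 = 1746
r = 665 / √(270 × 1746) = 665 / 686.6003 ≈ 0.969

0.969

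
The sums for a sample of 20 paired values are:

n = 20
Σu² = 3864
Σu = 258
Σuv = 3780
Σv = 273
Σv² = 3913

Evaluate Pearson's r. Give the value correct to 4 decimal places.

r = (nΣuv − ΣuΣv) / √[(nΣu² − (Σu)²)(nΣv² − (Σv)²)]
Numerator: 20×3780 − 258×273 = 5166
Denominator: √[(77280 − 66564)(78260 − 74529)] = √[10716 × 3731] = 6323.0844
r = 5166 / 6323.0844 ≈ 0.8170

0.8170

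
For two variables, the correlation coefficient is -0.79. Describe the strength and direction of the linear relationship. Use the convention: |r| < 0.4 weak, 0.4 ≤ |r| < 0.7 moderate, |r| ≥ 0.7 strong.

r = -0.79 < 0 so the relationship is negative.
|r| = 0.79, which falls in the strong range.

strong negative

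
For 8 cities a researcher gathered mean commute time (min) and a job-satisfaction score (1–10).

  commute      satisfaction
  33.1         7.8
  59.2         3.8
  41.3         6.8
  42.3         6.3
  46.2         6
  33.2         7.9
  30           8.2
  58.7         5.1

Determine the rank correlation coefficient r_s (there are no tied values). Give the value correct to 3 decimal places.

-0.976

Rank commute: 2, 8, 4, 5, 6, 3, 1, 7
Rank satisfaction: 6, 1, 5, 4, 3, 7, 8, 2
d = rank(commute) − rank(satisfaction): -4, 7, -1, 1, 3, -4, -7, 5; Σd² = 166
ρ = 1 − 6Σd² / [n(n²−1)] = 1 − 6×166 / (8×63) = 1 − 996/504 ≈ -0.976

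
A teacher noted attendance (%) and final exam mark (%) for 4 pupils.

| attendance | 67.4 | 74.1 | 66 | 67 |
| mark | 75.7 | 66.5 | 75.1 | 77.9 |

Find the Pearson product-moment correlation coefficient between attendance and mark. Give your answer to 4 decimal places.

n = 4, Σx = 274.5, Σy = 295.2, Σx² = 18878.57, Σy² = 21861.16, Σxy = 20205.73
nΣxy − ΣxΣy = 80822.92 − 81032.4 = -209.48
nΣx² − (Σx)² = 75514.28 − 75350.25 = 164.03; nΣy² − (Σy)² = 87444.64 − 87143.04 = 301.6
r = -209.48 / √(164.03 × 301.6) = -209.48 / 222.4218 ≈ -0.9418

-0.9418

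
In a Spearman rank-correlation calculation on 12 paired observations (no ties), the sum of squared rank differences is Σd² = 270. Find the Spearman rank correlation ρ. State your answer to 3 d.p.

0.056

ρ = 1 − 6Σd² / [n(n²−1)] = 1 − 6×270 / (12×143)
  = 1 − 1620/1716 = 1 − 0.9441 ≈ 0.056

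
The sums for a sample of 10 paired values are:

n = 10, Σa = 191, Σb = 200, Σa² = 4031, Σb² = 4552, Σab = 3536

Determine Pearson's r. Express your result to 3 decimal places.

r = (nΣab − ΣaΣb) / √[(nΣa² − (Σa)²)(nΣb² − (Σb)²)]
Numerator: 10×3536 − 191×200 = -2840
Denominator: √[(40310 − 36481)(45520 − 40000)] = √[3829 × 5520] = 4597.3993
r = -2840 / 4597.3993 ≈ -0.618

-0.618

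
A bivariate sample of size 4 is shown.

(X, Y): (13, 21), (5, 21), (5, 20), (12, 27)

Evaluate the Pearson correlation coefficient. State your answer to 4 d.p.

n = 4, ΣX = 35, ΣY = 89, ΣX² = 363, ΣY² = 2011, ΣXY = 802
nΣXY − ΣXΣY = 3208 − 3115 = 93
nΣX² − (ΣX)² = 1452 − 1225 = 227; nΣY² − (ΣY)² = 8044 − 7921 = 123
r = 93 / √(227 × 123) = 93 / 167.0958 ≈ 0.5566

0.5566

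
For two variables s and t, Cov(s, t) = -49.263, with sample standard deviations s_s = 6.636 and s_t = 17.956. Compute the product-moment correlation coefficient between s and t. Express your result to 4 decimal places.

r = Cov(s,t) / (s_s · s_t) = -49.263 / (6.636 × 17.956)
  = -49.263 / 119.1560 ≈ -0.4134

-0.4134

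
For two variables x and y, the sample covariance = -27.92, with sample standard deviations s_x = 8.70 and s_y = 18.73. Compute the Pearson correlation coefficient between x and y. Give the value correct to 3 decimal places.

-0.171

r = Cov(x,y) / (s_x · s_y) = -27.92 / (8.70 × 18.73)
  = -27.92 / 162.9510 ≈ -0.171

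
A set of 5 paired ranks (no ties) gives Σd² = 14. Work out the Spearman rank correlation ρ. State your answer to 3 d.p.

ρ = 1 − 6Σd² / [n(n²−1)] = 1 − 6×14 / (5×24)
  = 1 − 84/120 = 1 − 0.7000 ≈ 0.300

0.300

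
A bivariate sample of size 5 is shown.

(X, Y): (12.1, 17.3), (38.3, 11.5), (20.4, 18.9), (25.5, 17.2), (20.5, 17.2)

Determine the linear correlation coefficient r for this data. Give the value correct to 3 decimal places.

n = 5, ΣX = 116.8, ΣY = 82.1, ΣX² = 3099.96, ΣY² = 1380.43, ΣXY = 1826.54
nΣXY − ΣXΣY = 9132.7 − 9589.28 = -456.58
nΣX² − (ΣX)² = 15499.8 − 13642.24 = 1857.56; nΣY² − (ΣY)² = 6902.15 − 6740.41 = 161.74
r = -456.58 / √(1857.56 × 161.74) = -456.58 / 548.1257 ≈ -0.833

-0.833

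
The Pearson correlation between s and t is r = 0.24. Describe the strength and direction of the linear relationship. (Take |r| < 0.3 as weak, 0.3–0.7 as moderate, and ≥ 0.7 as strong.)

weak positive

r = 0.24 > 0 so the relationship is positive.
|r| = 0.24, which falls in the weak range.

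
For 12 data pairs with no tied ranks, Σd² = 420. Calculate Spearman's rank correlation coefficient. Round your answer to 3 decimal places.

-0.469

ρ = 1 − 6Σd² / [n(n²−1)] = 1 − 6×420 / (12×143)
  = 1 − 2520/1716 = 1 − 1.4685 ≈ -0.469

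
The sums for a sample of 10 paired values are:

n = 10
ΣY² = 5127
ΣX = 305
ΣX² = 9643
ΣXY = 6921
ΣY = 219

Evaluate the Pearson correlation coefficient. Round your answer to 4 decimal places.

r = (nΣXY − ΣXΣY) / √[(nΣX² − (ΣX)²)(nΣY² − (ΣY)²)]
Numerator: 10×6921 − 305×219 = 2415
Denominator: √[(96430 − 93025)(51270 − 47961)] = √[3405 × 3309] = 3356.6568
r = 2415 / 3356.6568 ≈ 0.7195

0.7195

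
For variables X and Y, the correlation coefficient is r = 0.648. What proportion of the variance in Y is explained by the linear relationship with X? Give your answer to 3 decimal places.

0.420

r² = (0.648)² = 0.420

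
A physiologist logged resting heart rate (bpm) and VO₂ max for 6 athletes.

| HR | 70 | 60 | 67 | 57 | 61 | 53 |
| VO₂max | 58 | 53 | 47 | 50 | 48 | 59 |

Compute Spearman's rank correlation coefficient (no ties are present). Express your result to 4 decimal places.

Rank HR: 6, 3, 5, 2, 4, 1
Rank VO₂max: 5, 4, 1, 3, 2, 6
d = rank(HR) − rank(VO₂max): 1, -1, 4, -1, 2, -5; Σd² = 48
ρ = 1 − 6Σd² / [n(n²−1)] = 1 − 6×48 / (6×35) = 1 − 288/210 ≈ -0.3714

-0.3714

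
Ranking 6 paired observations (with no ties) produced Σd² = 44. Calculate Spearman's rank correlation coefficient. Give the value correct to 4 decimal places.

-0.2571

ρ = 1 − 6Σd² / [n(n²−1)] = 1 − 6×44 / (6×35)
  = 1 − 264/210 = 1 − 1.25714 ≈ -0.2571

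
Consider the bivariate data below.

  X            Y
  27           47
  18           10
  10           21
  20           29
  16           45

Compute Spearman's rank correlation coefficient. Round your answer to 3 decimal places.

0.500

Rank X: 5, 3, 1, 4, 2
Rank Y: 5, 1, 2, 3, 4
d = rank(X) − rank(Y): 0, 2, -1, 1, -2; Σd² = 10
ρ = 1 − 6Σd² / [n(n²−1)] = 1 − 6×10 / (5×24) = 1 − 60/120 ≈ 0.500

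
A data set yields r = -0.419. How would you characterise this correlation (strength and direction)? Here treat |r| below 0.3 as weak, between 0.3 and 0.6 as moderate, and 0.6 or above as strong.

r = -0.419 < 0 so the relationship is negative.
|r| = 0.419, which falls in the moderate range.

moderate negative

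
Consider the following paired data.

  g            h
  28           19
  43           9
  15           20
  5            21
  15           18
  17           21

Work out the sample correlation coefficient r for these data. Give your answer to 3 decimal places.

n = 6, Σg = 123, Σh = 108, Σg² = 3397, Σh² = 2048, Σgh = 1951
nΣgh − ΣgΣh = 11706 − 13284 = -1578
nΣg² − (Σg)² = 20382 − 15129 = 5253; nΣh² − (Σh)² = 12288 − 11664 = 624
r = -1578 / √(5253 × 624) = -1578 / 1810.4894 ≈ -0.872

-0.872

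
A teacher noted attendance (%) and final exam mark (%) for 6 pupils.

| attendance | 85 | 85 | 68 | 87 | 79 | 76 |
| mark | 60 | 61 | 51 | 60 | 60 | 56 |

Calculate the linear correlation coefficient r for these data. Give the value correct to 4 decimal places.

0.9300

n = 6, Σx = 480, Σy = 348, Σx² = 38660, Σy² = 20258, Σxy = 27969
nΣxy − ΣxΣy = 167814 − 167040 = 774
nΣx² − (Σx)² = 231960 − 230400 = 1560; nΣy² − (Σy)² = 121548 − 121104 = 444
r = 774 / √(1560 × 444) = 774 / 832.2500 ≈ 0.9300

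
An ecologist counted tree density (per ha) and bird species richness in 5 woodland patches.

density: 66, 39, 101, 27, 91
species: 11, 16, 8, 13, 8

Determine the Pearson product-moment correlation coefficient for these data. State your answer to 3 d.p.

n = 5, Σx = 324, Σy = 56, Σx² = 25088, Σy² = 674, Σxy = 3237
nΣxy − ΣxΣy = 16185 − 18144 = -1959
nΣx² − (Σx)² = 125440 − 104976 = 20464; nΣy² − (Σy)² = 3370 − 3136 = 234
r = -1959 / √(20464 × 234) = -1959 / 2188.2815 ≈ -0.895

-0.895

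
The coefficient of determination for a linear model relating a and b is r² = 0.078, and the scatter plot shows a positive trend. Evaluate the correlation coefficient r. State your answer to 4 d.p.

0.2793

|r| = √0.078 = 0.2793
The association is positive, so r = 0.2793.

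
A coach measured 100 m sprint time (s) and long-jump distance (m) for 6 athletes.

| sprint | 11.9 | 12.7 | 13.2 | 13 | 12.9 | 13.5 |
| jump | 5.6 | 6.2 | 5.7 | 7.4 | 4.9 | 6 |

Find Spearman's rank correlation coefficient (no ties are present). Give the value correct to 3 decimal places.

Rank sprint: 1, 2, 5, 4, 3, 6
Rank jump: 2, 5, 3, 6, 1, 4
d = rank(sprint) − rank(jump): -1, -3, 2, -2, 2, 2; Σd² = 26
ρ = 1 − 6Σd² / [n(n²−1)] = 1 − 6×26 / (6×35) = 1 − 156/210 ≈ 0.257

0.257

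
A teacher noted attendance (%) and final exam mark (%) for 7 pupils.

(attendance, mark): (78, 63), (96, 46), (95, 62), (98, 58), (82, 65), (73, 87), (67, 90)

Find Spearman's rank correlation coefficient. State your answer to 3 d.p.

-0.929

Rank attendance: 3, 6, 5, 7, 4, 2, 1
Rank mark: 4, 1, 3, 2, 5, 6, 7
d = rank(attendance) − rank(mark): -1, 5, 2, 5, -1, -4, -6; Σd² = 108
ρ = 1 − 6Σd² / [n(n²−1)] = 1 − 6×108 / (7×48) = 1 − 648/336 ≈ -0.929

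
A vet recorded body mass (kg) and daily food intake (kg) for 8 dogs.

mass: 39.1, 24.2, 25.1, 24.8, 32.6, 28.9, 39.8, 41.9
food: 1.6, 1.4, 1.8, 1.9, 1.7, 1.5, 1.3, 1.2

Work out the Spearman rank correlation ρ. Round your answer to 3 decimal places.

-0.571

Rank mass: 6, 1, 3, 2, 5, 4, 7, 8
Rank food: 5, 3, 7, 8, 6, 4, 2, 1
d = rank(mass) − rank(food): 1, -2, -4, -6, -1, 0, 5, 7; Σd² = 132
ρ = 1 − 6Σd² / [n(n²−1)] = 1 − 6×132 / (8×63) = 1 − 792/504 ≈ -0.571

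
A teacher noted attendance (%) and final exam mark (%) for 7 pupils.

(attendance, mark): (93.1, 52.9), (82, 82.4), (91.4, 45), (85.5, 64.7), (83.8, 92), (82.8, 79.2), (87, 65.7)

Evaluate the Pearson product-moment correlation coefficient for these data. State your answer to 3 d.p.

n = 7, Σx = 605.6, Σy = 481.9, Σx² = 52503.1, Σy² = 34852.39, Σxy = 41309.9
nΣxy − ΣxΣy = 289169.3 − 291838.64 = -2669.34
nΣx² − (Σx)² = 367521.7 − 366751.36 = 770.34; nΣy² − (Σy)² = 243966.73 − 232227.61 = 11739.12
r = -2669.34 / √(770.34 × 11739.12) = -2669.34 / 3007.1770 ≈ -0.888

-0.888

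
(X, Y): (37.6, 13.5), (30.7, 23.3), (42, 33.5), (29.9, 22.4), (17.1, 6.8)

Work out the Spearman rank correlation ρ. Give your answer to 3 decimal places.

0.700

Rank X: 4, 3, 5, 2, 1
Rank Y: 2, 4, 5, 3, 1
d = rank(X) − rank(Y): 2, -1, 0, -1, 0; Σd² = 6
ρ = 1 − 6Σd² / [n(n²−1)] = 1 − 6×6 / (5×24) = 1 − 36/120 ≈ 0.700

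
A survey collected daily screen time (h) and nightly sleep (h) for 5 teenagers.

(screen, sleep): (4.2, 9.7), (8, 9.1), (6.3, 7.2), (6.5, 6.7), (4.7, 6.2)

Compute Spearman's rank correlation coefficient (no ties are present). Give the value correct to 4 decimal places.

-0.1000

Rank screen: 1, 5, 3, 4, 2
Rank sleep: 5, 4, 3, 2, 1
d = rank(screen) − rank(sleep): -4, 1, 0, 2, 1; Σd² = 22
ρ = 1 − 6Σd² / [n(n²−1)] = 1 − 6×22 / (5×24) = 1 − 132/120 ≈ -0.1000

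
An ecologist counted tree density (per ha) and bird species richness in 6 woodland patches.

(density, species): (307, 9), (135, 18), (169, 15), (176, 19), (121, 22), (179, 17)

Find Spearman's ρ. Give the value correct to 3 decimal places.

-0.714

Rank density: 6, 2, 3, 4, 1, 5
Rank species: 1, 4, 2, 5, 6, 3
d = rank(density) − rank(species): 5, -2, 1, -1, -5, 2; Σd² = 60
ρ = 1 − 6Σd² / [n(n²−1)] = 1 − 6×60 / (6×35) = 1 − 360/210 ≈ -0.714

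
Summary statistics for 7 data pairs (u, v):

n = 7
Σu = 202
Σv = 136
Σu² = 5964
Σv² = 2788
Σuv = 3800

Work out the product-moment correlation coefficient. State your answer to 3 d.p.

-0.889

r = (nΣuv − ΣuΣv) / √[(nΣu² − (Σu)²)(nΣv² − (Σv)²)]
Numerator: 7×3800 − 202×136 = -872
Denominator: √[(41748 − 40804)(19516 − 18496)] = √[944 × 1020] = 981.2645
r = -872 / 981.2645 ≈ -0.889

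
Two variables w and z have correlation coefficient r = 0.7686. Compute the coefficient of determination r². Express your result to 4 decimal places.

r² = (0.7686)² = 0.5907

0.5907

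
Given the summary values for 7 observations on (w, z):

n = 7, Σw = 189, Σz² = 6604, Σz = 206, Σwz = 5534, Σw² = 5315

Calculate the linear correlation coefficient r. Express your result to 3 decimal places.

r = (nΣwz − ΣwΣz) / √[(nΣw² − (Σw)²)(nΣz² − (Σz)²)]
Numerator: 7×5534 − 189×206 = -196
Denominator: √[(37205 − 35721)(46228 − 42436)] = √[1484 × 3792] = 2372.1990
r = -196 / 2372.1990 ≈ -0.083

-0.083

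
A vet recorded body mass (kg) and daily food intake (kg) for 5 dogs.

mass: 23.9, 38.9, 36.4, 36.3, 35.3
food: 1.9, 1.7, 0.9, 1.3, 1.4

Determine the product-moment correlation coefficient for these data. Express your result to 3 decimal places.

n = 5, Σx = 170.8, Σy = 7.2, Σx² = 5973.16, Σy² = 10.96, Σxy = 240.91
nΣxy − ΣxΣy = 1204.55 − 1229.76 = -25.21
nΣx² − (Σx)² = 29865.8 − 29172.64 = 693.16; nΣy² − (Σy)² = 54.8 − 51.84 = 2.96
r = -25.21 / √(693.16 × 2.96) = -25.21 / 45.2963 ≈ -0.557

-0.557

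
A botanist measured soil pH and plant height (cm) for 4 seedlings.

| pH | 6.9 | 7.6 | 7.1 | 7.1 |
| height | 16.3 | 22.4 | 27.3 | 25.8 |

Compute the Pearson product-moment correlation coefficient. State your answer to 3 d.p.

0.241

n = 4, Σx = 28.7, Σy = 91.8, Σx² = 206.19, Σy² = 2178.38, Σxy = 659.72
nΣxy − ΣxΣy = 2638.88 − 2634.66 = 4.22
nΣx² − (Σx)² = 824.76 − 823.69 = 1.07; nΣy² − (Σy)² = 8713.52 − 8427.24 = 286.28
r = 4.22 / √(1.07 × 286.28) = 4.22 / 17.5020 ≈ 0.241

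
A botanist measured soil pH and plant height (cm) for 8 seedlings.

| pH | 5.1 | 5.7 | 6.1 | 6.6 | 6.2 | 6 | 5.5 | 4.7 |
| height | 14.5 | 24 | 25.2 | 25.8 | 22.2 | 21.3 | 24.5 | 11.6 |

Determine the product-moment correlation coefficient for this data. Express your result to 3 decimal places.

n = 8, Σx = 45.9, Σy = 169.1, Σx² = 266.05, Σy² = 3768.27, Σxy = 989.46
nΣxy − ΣxΣy = 7915.68 − 7761.69 = 153.99
nΣx² − (Σx)² = 2128.4 − 2106.81 = 21.59; nΣy² − (Σy)² = 30146.16 − 28594.81 = 1551.35
r = 153.99 / √(21.59 × 1551.35) = 153.99 / 183.0127 ≈ 0.841

0.841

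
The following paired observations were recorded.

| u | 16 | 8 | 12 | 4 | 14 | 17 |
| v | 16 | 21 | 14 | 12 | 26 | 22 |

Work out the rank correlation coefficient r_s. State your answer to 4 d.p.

0.6000

Rank u: 5, 2, 3, 1, 4, 6
Rank v: 3, 4, 2, 1, 6, 5
d = rank(u) − rank(v): 2, -2, 1, 0, -2, 1; Σd² = 14
ρ = 1 − 6Σd² / [n(n²−1)] = 1 − 6×14 / (6×35) = 1 − 84/210 ≈ 0.6000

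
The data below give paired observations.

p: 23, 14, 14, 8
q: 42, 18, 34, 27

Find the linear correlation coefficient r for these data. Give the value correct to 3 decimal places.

0.661

n = 4, Σp = 59, Σq = 121, Σp² = 985, Σq² = 3973, Σpq = 1910
nΣpq − ΣpΣq = 7640 − 7139 = 501
nΣp² − (Σp)² = 3940 − 3481 = 459; nΣq² − (Σq)² = 15892 − 14641 = 1251
r = 501 / √(459 × 1251) = 501 / 757.7658 ≈ 0.661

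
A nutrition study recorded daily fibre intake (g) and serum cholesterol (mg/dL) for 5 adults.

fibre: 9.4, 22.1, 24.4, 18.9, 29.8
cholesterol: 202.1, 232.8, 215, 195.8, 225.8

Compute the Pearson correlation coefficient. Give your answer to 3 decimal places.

0.647

n = 5, Σx = 104.6, Σy = 1071.5, Σx² = 2417.38, Σy² = 230588.53, Σxy = 22720.08
nΣxy − ΣxΣy = 113600.4 − 112078.9 = 1521.5
nΣx² − (Σx)² = 12086.9 − 10941.16 = 1145.74; nΣy² − (Σy)² = 1152942.65 − 1148112.25 = 4830.4
r = 1521.5 / √(1145.74 × 4830.4) = 1521.5 / 2352.5268 ≈ 0.647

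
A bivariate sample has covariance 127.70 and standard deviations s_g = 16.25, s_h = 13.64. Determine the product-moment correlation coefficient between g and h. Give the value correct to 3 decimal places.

r = Cov(g,h) / (s_g · s_h) = 127.70 / (16.25 × 13.64)
  = 127.70 / 221.6500 ≈ 0.576

0.576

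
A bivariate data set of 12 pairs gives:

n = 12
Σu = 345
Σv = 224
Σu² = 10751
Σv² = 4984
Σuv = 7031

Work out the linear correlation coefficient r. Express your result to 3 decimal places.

r = (nΣuv − ΣuΣv) / √[(nΣu² − (Σu)²)(nΣv² − (Σv)²)]
Numerator: 12×7031 − 345×224 = 7092
Denominator: √[(129012 − 119025)(59808 − 50176)] = √[9987 × 9632] = 9807.8940
r = 7092 / 9807.8940 ≈ 0.723

0.723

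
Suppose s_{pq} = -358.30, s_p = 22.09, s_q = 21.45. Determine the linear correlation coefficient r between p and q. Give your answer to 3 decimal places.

r = Cov(p,q) / (s_p · s_q) = -358.30 / (22.09 × 21.45)
  = -358.30 / 473.8305 ≈ -0.756

-0.756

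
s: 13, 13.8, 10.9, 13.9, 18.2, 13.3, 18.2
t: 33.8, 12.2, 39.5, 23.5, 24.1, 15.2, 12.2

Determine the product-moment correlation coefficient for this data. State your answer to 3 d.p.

-0.541

n = 7, Σs = 101.3, Σt = 160.5, Σs² = 1510.83, Σt² = 4364.47, Σst = 2227.78
nΣst − ΣsΣt = 15594.46 − 16258.65 = -664.19
nΣs² − (Σs)² = 10575.81 − 10261.69 = 314.12; nΣt² − (Σt)² = 30551.29 − 25760.25 = 4791.04
r = -664.19 / √(314.12 × 4791.04) = -664.19 / 1226.7687 ≈ -0.541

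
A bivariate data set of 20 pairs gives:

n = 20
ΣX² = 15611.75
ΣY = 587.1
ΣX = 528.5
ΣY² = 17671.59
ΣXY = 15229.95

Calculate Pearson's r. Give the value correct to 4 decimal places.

r = (nΣXY − ΣXΣY) / √[(nΣX² − (ΣX)²)(nΣY² − (ΣY)²)]
Numerator: 20×15229.95 − 528.5×587.1 = -5683.35
Denominator: √[(312235 − 279312.25)(353431.8 − 344686.41)] = √[32922.75 × 8745.39] = 16968.2730
r = -5683.35 / 16968.2730 ≈ -0.3349

-0.3349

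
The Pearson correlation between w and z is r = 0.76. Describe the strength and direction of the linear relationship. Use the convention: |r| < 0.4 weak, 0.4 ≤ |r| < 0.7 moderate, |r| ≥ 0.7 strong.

r = 0.76 > 0 so the relationship is positive.
|r| = 0.76, which falls in the strong range.

strong positive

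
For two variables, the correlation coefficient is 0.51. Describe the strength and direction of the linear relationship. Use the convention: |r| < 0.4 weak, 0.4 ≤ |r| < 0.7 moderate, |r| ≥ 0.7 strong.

moderate positive

r = 0.51 > 0 so the relationship is positive.
|r| = 0.51, which falls in the moderate range.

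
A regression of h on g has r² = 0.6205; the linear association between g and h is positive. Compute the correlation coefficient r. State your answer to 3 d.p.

0.788

|r| = √0.6205 = 0.788
The association is positive, so r = 0.788.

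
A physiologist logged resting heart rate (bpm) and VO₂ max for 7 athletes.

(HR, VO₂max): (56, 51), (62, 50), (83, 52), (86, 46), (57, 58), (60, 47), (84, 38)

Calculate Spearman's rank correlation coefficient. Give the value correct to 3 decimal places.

Rank HR: 1, 4, 5, 7, 2, 3, 6
Rank VO₂max: 5, 4, 6, 2, 7, 3, 1
d = rank(HR) − rank(VO₂max): -4, 0, -1, 5, -5, 0, 5; Σd² = 92
ρ = 1 − 6Σd² / [n(n²−1)] = 1 − 6×92 / (7×48) = 1 − 552/336 ≈ -0.643

-0.643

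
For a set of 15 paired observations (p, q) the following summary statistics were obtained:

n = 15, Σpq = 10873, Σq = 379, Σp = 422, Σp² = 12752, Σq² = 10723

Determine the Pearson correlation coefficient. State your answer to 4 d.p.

r = (nΣpq − ΣpΣq) / √[(nΣp² − (Σp)²)(nΣq² − (Σq)²)]
Numerator: 15×10873 − 422×379 = 3157
Denominator: √[(191280 − 178084)(160845 − 143641)] = √[13196 × 17204] = 15067.3151
r = 3157 / 15067.3151 ≈ 0.2095

0.2095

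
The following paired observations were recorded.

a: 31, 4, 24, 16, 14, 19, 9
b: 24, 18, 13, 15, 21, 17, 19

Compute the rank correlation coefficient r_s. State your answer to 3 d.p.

Rank a: 7, 1, 6, 4, 3, 5, 2
Rank b: 7, 4, 1, 2, 6, 3, 5
d = rank(a) − rank(b): 0, -3, 5, 2, -3, 2, -3; Σd² = 60
ρ = 1 − 6Σd² / [n(n²−1)] = 1 − 6×60 / (7×48) = 1 − 360/336 ≈ -0.071

-0.071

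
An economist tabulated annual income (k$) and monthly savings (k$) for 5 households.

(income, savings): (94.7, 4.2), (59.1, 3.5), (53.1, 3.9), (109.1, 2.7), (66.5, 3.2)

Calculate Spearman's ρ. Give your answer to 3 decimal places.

Rank income: 4, 2, 1, 5, 3
Rank savings: 5, 3, 4, 1, 2
d = rank(income) − rank(savings): -1, -1, -3, 4, 1; Σd² = 28
ρ = 1 − 6Σd² / [n(n²−1)] = 1 − 6×28 / (5×24) = 1 − 168/120 ≈ -0.400

-0.400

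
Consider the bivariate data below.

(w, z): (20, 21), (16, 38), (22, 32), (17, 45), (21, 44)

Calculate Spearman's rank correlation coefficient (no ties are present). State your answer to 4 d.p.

Rank w: 3, 1, 5, 2, 4
Rank z: 1, 3, 2, 5, 4
d = rank(w) − rank(z): 2, -2, 3, -3, 0; Σd² = 26
ρ = 1 − 6Σd² / [n(n²−1)] = 1 − 6×26 / (5×24) = 1 − 156/120 ≈ -0.3000

-0.3000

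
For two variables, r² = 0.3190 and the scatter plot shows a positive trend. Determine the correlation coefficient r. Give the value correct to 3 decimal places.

0.565

|r| = √0.3190 = 0.565
The association is positive, so r = 0.565.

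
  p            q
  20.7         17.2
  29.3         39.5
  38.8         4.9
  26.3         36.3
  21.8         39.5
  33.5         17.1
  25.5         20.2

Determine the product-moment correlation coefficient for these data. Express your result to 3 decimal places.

-0.538

n = 7, Σp = 195.9, Σq = 174.7, Σp² = 5731.85, Σq² = 5458.49, Σpq = 4607.25
nΣpq − ΣpΣq = 32250.75 − 34223.73 = -1972.98
nΣp² − (Σp)² = 40122.95 − 38376.81 = 1746.14; nΣq² − (Σq)² = 38209.43 − 30520.09 = 7689.34
r = -1972.98 / √(1746.14 × 7689.34) = -1972.98 / 3664.2413 ≈ -0.538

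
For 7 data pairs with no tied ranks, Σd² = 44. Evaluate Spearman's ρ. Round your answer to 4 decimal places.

ρ = 1 − 6Σd² / [n(n²−1)] = 1 − 6×44 / (7×48)
  = 1 − 264/336 = 1 − 0.78571 ≈ 0.2143

0.2143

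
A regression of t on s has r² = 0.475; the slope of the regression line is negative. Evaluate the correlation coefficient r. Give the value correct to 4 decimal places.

|r| = √0.475 = 0.6892
The association is negative, so r = −0.6892.

-0.6892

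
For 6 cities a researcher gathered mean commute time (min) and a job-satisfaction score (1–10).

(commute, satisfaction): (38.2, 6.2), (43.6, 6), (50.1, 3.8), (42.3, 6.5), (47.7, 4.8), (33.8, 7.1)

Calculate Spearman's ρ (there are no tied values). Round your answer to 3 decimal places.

Rank commute: 2, 4, 6, 3, 5, 1
Rank satisfaction: 4, 3, 1, 5, 2, 6
d = rank(commute) − rank(satisfaction): -2, 1, 5, -2, 3, -5; Σd² = 68
ρ = 1 − 6Σd² / [n(n²−1)] = 1 − 6×68 / (6×35) = 1 − 408/210 ≈ -0.943

-0.943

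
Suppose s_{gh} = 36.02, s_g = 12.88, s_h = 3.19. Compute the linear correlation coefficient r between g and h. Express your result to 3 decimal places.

0.877

r = Cov(g,h) / (s_g · s_h) = 36.02 / (12.88 × 3.19)
  = 36.02 / 41.0872 ≈ 0.877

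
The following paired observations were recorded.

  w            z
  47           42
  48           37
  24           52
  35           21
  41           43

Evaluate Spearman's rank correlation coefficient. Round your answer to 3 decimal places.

Rank w: 4, 5, 1, 2, 3
Rank z: 3, 2, 5, 1, 4
d = rank(w) − rank(z): 1, 3, -4, 1, -1; Σd² = 28
ρ = 1 − 6Σd² / [n(n²−1)] = 1 − 6×28 / (5×24) = 1 − 168/120 ≈ -0.400

-0.400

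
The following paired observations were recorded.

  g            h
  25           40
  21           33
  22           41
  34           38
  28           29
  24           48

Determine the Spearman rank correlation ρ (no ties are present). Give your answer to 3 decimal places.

-0.257

Rank g: 4, 1, 2, 6, 5, 3
Rank h: 4, 2, 5, 3, 1, 6
d = rank(g) − rank(h): 0, -1, -3, 3, 4, -3; Σd² = 44
ρ = 1 − 6Σd² / [n(n²−1)] = 1 − 6×44 / (6×35) = 1 − 264/210 ≈ -0.257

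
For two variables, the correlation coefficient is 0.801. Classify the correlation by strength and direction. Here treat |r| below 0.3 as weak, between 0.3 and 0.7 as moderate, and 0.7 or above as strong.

r = 0.801 > 0 so the relationship is positive.
|r| = 0.801, which falls in the strong range.

strong positive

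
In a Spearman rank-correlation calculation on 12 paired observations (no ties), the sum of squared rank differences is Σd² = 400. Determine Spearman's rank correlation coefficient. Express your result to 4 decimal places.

-0.3986

ρ = 1 − 6Σd² / [n(n²−1)] = 1 − 6×400 / (12×143)
  = 1 − 2400/1716 = 1 − 1.39860 ≈ -0.3986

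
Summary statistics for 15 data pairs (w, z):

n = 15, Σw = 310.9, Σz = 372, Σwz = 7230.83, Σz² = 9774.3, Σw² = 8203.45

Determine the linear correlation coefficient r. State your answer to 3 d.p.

-0.488

r = (nΣwz − ΣwΣz) / √[(nΣw² − (Σw)²)(nΣz² − (Σz)²)]
Numerator: 15×7230.83 − 310.9×372 = -7192.35
Denominator: √[(123051.75 − 96658.81)(146614.5 − 138384)] = √[26392.94 × 8230.5] = 14738.6259
r = -7192.35 / 14738.6259 ≈ -0.488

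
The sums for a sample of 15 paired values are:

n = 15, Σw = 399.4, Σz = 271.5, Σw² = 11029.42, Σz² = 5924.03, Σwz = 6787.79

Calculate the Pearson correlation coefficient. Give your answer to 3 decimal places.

-0.699

r = (nΣwz − ΣwΣz) / √[(nΣw² − (Σw)²)(nΣz² − (Σz)²)]
Numerator: 15×6787.79 − 399.4×271.5 = -6620.25
Denominator: √[(165441.3 − 159520.36)(88860.45 − 73712.25)] = √[5920.94 × 15148.2] = 9470.5640
r = -6620.25 / 9470.5640 ≈ -0.699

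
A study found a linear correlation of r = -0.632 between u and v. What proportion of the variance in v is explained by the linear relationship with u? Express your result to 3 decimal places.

r² = (-0.632)² = 0.399

0.399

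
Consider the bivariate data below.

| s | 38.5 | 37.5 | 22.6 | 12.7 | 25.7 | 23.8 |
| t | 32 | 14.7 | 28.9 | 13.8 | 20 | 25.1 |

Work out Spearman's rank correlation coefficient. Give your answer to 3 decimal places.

Rank s: 6, 5, 2, 1, 4, 3
Rank t: 6, 2, 5, 1, 3, 4
d = rank(s) − rank(t): 0, 3, -3, 0, 1, -1; Σd² = 20
ρ = 1 − 6Σd² / [n(n²−1)] = 1 − 6×20 / (6×35) = 1 − 120/210 ≈ 0.429

0.429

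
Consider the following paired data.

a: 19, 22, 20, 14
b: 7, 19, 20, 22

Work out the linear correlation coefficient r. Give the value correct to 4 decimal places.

-0.2310

n = 4, Σa = 75, Σb = 68, Σa² = 1441, Σb² = 1294, Σab = 1259
nΣab − ΣaΣb = 5036 − 5100 = -64
nΣa² − (Σa)² = 5764 − 5625 = 139; nΣb² − (Σb)² = 5176 − 4624 = 552
r = -64 / √(139 × 552) = -64 / 276.9982 ≈ -0.2310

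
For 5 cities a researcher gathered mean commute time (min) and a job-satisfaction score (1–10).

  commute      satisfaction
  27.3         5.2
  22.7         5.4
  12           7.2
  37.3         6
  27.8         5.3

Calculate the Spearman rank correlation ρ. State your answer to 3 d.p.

Rank commute: 3, 2, 1, 5, 4
Rank satisfaction: 1, 3, 5, 4, 2
d = rank(commute) − rank(satisfaction): 2, -1, -4, 1, 2; Σd² = 26
ρ = 1 − 6Σd² / [n(n²−1)] = 1 − 6×26 / (5×24) = 1 − 156/120 ≈ -0.300

-0.300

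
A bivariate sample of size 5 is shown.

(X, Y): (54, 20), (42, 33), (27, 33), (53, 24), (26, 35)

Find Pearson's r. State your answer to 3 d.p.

n = 5, ΣX = 202, ΣY = 145, ΣX² = 8894, ΣY² = 4379, ΣXY = 5539
nΣXY − ΣXΣY = 27695 − 29290 = -1595
nΣX² − (ΣX)² = 44470 − 40804 = 3666; nΣY² − (ΣY)² = 21895 − 21025 = 870
r = -1595 / √(3666 × 870) = -1595 / 1785.8947 ≈ -0.893

-0.893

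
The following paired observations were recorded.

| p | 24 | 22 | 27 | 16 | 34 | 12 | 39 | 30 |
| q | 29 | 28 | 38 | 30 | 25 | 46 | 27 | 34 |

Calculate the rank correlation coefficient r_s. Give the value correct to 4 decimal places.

Rank p: 4, 3, 5, 2, 7, 1, 8, 6
Rank q: 4, 3, 7, 5, 1, 8, 2, 6
d = rank(p) − rank(q): 0, 0, -2, -3, 6, -7, 6, 0; Σd² = 134
ρ = 1 − 6Σd² / [n(n²−1)] = 1 − 6×134 / (8×63) = 1 − 804/504 ≈ -0.5952

-0.5952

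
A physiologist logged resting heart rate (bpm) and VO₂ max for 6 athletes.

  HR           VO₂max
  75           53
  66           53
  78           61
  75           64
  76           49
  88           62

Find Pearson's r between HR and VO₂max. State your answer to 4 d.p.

n = 6, Σx = 458, Σy = 342, Σx² = 35210, Σy² = 19680, Σxy = 26211
nΣxy − ΣxΣy = 157266 − 156636 = 630
nΣx² − (Σx)² = 211260 − 209764 = 1496; nΣy² − (Σy)² = 118080 − 116964 = 1116
r = 630 / √(1496 × 1116) = 630 / 1292.1053 ≈ 0.4876

0.4876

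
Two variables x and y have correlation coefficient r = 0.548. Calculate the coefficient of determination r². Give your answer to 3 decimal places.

r² = (0.548)² = 0.300

0.300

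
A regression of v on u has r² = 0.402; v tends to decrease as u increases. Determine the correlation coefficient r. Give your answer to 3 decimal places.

-0.634

|r| = √0.402 = 0.634
The association is negative, so r = −0.634.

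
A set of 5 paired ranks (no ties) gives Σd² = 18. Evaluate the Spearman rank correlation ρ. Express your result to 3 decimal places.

0.100

ρ = 1 − 6Σd² / [n(n²−1)] = 1 − 6×18 / (5×24)
  = 1 − 108/120 = 1 − 0.9000 ≈ 0.100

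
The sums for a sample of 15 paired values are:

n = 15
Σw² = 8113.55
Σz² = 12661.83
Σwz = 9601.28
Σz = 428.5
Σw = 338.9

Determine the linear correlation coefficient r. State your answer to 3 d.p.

r = (nΣwz − ΣwΣz) / √[(nΣw² − (Σw)²)(nΣz² − (Σz)²)]
Numerator: 15×9601.28 − 338.9×428.5 = -1199.45
Denominator: √[(121703.25 − 114853.21)(189927.45 − 183612.25)] = √[6850.04 × 6315.2] = 6577.1858
r = -1199.45 / 6577.1858 ≈ -0.182

-0.182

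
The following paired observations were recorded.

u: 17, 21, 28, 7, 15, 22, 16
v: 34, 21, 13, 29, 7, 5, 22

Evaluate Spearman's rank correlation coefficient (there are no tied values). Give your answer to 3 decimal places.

Rank u: 4, 5, 7, 1, 2, 6, 3
Rank v: 7, 4, 3, 6, 2, 1, 5
d = rank(u) − rank(v): -3, 1, 4, -5, 0, 5, -2; Σd² = 80
ρ = 1 − 6Σd² / [n(n²−1)] = 1 − 6×80 / (7×48) = 1 − 480/336 ≈ -0.429

-0.429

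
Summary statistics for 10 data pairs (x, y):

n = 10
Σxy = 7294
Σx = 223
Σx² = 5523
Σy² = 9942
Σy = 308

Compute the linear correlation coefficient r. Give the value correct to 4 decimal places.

0.8501

r = (nΣxy − ΣxΣy) / √[(nΣx² − (Σx)²)(nΣy² − (Σy)²)]
Numerator: 10×7294 − 223×308 = 4256
Denominator: √[(55230 − 49729)(99420 − 94864)] = √[5501 × 4556] = 5006.2517
r = 4256 / 5006.2517 ≈ 0.8501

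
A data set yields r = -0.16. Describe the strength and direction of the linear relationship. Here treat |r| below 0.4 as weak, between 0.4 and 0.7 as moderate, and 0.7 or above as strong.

weak negative

r = -0.16 < 0 so the relationship is negative.
|r| = 0.16, which falls in the weak range.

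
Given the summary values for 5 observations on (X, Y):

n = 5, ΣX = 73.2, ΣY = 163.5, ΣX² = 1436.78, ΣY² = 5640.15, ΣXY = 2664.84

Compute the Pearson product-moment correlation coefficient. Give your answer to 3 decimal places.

r = (nΣXY − ΣXΣY) / √[(nΣX² − (ΣX)²)(nΣY² − (ΣY)²)]
Numerator: 5×2664.84 − 73.2×163.5 = 1356
Denominator: √[(7183.9 − 5358.24)(28200.75 − 26732.25)] = √[1825.66 × 1468.5] = 1637.3704
r = 1356 / 1637.3704 ≈ 0.828

0.828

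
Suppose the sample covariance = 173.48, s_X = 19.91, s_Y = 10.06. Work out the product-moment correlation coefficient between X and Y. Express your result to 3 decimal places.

r = Cov(X,Y) / (s_X · s_Y) = 173.48 / (19.91 × 10.06)
  = 173.48 / 200.2946 ≈ 0.866

0.866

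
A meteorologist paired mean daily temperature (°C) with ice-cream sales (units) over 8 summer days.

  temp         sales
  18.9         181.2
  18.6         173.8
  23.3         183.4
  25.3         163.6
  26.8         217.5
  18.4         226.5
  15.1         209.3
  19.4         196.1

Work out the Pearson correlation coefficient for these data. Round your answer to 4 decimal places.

-0.1965

n = 8, Σx = 165.8, Σy = 1551.4, Σx² = 3547.32, Σy² = 304310.6, Σxy = 32031.03
nΣxy − ΣxΣy = 256248.24 − 257222.12 = -973.88
nΣx² − (Σx)² = 28378.56 − 27489.64 = 888.92; nΣy² − (Σy)² = 2434484.8 − 2406841.96 = 27642.84
r = -973.88 / √(888.92 × 27642.84) = -973.88 / 4957.0428 ≈ -0.1965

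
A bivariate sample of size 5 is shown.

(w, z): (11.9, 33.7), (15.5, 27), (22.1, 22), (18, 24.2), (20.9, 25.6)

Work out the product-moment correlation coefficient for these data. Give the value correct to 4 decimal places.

-0.9057

n = 5, Σw = 88.4, Σz = 132.5, Σw² = 1631.08, Σz² = 3589.69, Σwz = 2276.37
nΣwz − ΣwΣz = 11381.85 − 11713 = -331.15
nΣw² − (Σw)² = 8155.4 − 7814.56 = 340.84; nΣz² − (Σz)² = 17948.45 − 17556.25 = 392.2
r = -331.15 / √(340.84 × 392.2) = -331.15 / 365.6193 ≈ -0.9057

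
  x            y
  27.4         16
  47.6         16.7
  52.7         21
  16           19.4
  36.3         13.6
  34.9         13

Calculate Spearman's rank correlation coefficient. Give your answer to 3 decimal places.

Rank x: 2, 5, 6, 1, 4, 3
Rank y: 3, 4, 6, 5, 2, 1
d = rank(x) − rank(y): -1, 1, 0, -4, 2, 2; Σd² = 26
ρ = 1 − 6Σd² / [n(n²−1)] = 1 − 6×26 / (6×35) = 1 − 156/210 ≈ 0.257

0.257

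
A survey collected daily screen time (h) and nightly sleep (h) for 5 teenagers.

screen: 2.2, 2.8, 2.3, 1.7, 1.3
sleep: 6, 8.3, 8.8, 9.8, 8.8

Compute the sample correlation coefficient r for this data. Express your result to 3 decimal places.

n = 5, Σx = 10.3, Σy = 41.7, Σx² = 22.55, Σy² = 355.81, Σxy = 84.78
nΣxy − ΣxΣy = 423.9 − 429.51 = -5.61
nΣx² − (Σx)² = 112.75 − 106.09 = 6.66; nΣy² − (Σy)² = 1779.05 − 1738.89 = 40.16
r = -5.61 / √(6.66 × 40.16) = -5.61 / 16.3544 ≈ -0.343

-0.343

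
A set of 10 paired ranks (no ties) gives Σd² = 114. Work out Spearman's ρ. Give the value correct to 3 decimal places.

ρ = 1 − 6Σd² / [n(n²−1)] = 1 − 6×114 / (10×99)
  = 1 − 684/990 = 1 − 0.6909 ≈ 0.309

0.309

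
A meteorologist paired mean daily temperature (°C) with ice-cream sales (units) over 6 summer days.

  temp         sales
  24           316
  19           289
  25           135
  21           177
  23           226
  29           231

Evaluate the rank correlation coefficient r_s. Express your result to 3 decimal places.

Rank temp: 4, 1, 5, 2, 3, 6
Rank sales: 6, 5, 1, 2, 3, 4
d = rank(temp) − rank(sales): -2, -4, 4, 0, 0, 2; Σd² = 40
ρ = 1 − 6Σd² / [n(n²−1)] = 1 − 6×40 / (6×35) = 1 − 240/210 ≈ -0.143

-0.143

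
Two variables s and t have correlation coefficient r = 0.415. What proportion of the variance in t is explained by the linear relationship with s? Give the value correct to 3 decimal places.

r² = (0.415)² = 0.172

0.172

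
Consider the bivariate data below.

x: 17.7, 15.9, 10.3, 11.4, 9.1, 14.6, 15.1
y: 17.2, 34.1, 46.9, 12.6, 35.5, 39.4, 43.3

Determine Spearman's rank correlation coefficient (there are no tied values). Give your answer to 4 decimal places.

-0.3214

Rank x: 7, 6, 2, 3, 1, 4, 5
Rank y: 2, 3, 7, 1, 4, 5, 6
d = rank(x) − rank(y): 5, 3, -5, 2, -3, -1, -1; Σd² = 74
ρ = 1 − 6Σd² / [n(n²−1)] = 1 − 6×74 / (7×48) = 1 − 444/336 ≈ -0.3214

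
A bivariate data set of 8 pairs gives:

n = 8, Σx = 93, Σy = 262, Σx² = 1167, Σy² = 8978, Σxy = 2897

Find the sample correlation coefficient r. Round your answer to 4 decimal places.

r = (nΣxy − ΣxΣy) / √[(nΣx² − (Σx)²)(nΣy² − (Σy)²)]
Numerator: 8×2897 − 93×262 = -1190
Denominator: √[(9336 − 8649)(71824 − 68644)] = √[687 × 3180] = 1478.0595
r = -1190 / 1478.0595 ≈ -0.8051

-0.8051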